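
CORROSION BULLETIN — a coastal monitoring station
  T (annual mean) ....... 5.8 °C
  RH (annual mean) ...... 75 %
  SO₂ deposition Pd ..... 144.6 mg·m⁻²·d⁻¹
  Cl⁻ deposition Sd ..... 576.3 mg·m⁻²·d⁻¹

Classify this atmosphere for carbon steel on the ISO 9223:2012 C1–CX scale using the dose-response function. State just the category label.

carbon steel: T≤10 °C ⇒ hinge +0.150·(5.8−10) = -0.6300
  SO₂ term: 1.77·144.6^0.52·exp(0.02·75-0.6300) = 56.12
  Cl⁻ term: 0.102·576.3^0.62·exp(0.033·75+0.04·5.8) = 78.68
  r_corr = 56.12 + 78.68 = 134.8 μm/a
ISO 9223 Table 2 (carbon steel): 80 < 135 ≤ 200 μm/a ⇒ C5

C5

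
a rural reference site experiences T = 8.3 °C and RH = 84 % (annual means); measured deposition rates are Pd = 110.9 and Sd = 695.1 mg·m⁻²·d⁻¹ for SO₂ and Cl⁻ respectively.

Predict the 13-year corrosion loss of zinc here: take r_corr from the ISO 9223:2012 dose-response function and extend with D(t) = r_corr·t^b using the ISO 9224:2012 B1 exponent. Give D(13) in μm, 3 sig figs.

zinc: temperature factor f = +0.038·(-1.7) = -0.0646
  SO₂ term: 0.0129·110.9^0.44·exp(0.046·84-0.0646) = 4.575
  Sd branch = 0.0175·Sd^0.57·e^(0.008·RH+0.085·T) = 2.892 μm/a
  sum: 4.575 + 2.892 → r_corr = 7.468 μm/a
Power-law: D(13) = r_corr · 13^0.813
  D(13) = 7.468 × 13^0.813 = 7.468 × 8.047 = 60.09 μm

D(13) = 60.1 μm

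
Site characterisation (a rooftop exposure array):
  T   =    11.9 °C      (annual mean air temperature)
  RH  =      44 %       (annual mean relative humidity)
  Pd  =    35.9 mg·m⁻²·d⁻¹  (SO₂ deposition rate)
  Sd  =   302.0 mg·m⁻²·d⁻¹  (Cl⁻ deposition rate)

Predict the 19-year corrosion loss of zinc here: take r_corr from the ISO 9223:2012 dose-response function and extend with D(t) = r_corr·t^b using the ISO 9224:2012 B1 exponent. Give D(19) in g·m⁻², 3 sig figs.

zinc: f(T) = -0.071·(T−10) [T>10 °C] = -0.1349
  Pd branch = 0.0129·Pd^0.44·e^(0.046·RH+f) = 0.4123 μm/a
  Cl⁻ term: 0.0175·302.0^0.57·exp(0.008·44+0.085·11.9) = 1.773
  r_corr = 0.4123 + 1.773 = 2.186 μm/a
Long-term exponent b (ISO 9224 Table 2, B1) = 0.813
  D(19) = 2.186 × 19^0.813 = 2.186 × 10.96 = 23.95 μm
  Mass loss = 23.95 μm × 7.14 g/cm³ = 171 g·m⁻²

D(19) = 171 g·m⁻²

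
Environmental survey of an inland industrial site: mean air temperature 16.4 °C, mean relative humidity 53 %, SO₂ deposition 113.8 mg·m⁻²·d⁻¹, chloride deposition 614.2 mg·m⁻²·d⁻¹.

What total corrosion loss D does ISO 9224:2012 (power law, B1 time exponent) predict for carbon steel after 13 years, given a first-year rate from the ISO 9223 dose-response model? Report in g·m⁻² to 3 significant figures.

carbon steel: temperature factor f = -0.054·(6.4) = -0.3456
  SO₂ term: 1.77·113.8^0.52·exp(0.02·53-0.3456) = 42.41
  Sd branch = 0.102·Sd^0.62·e^(0.033·RH+0.04·T) = 60.51 μm/a
  r_corr = 42.41 + 60.51 = 102.9 μm/a
ISO 9224: D(t) = r_corr · t^b with b = 0.523 (carbon steel, B1)
  D(13) = 102.9 × 13^0.523 = 102.9 × 3.825 = 393.6 μm
  Mass loss = 393.6 μm × 7.85 g/cm³ = 3090 g·m⁻²

D(13) = 3.09e+03 g·m⁻²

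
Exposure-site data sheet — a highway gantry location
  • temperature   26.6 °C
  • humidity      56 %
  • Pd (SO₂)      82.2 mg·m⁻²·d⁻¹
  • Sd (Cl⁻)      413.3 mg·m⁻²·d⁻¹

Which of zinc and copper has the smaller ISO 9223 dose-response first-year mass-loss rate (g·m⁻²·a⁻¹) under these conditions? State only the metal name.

copper

zinc: T>10 °C ⇒ hinge -0.071·(26.6−10) = -1.1786
  Pd branch = 0.0129·Pd^0.44·e^(0.046·RH+f) = 0.3631 μm/a
  Sd branch = 0.0175·Sd^0.57·e^(0.008·RH+0.085·T) = 8.144 μm/a
  r_corr = 0.3631 + 8.144 = 8.507 μm/a
  mass loss = 8.507 μm/a × 7.14 g/cm³ = 60.74 g·m⁻²·a⁻¹
copper: f(T) = -0.080·(T−10) [T>10 °C] = -1.3280
  SO₂ term: 0.0053·82.2^0.26·exp(0.059·56-1.3280) = 0.1203
  Sd branch = 0.01025·Sd^0.27·e^(0.036·RH+0.049·T) = 1.441 μm/a
  sum: 0.1203 + 1.441 → r_corr = 1.561 μm/a
  mass loss = 1.561 μm/a × 8.96 g/cm³ = 13.99 g·m⁻²·a⁻¹
Ordering by g·m⁻²·a⁻¹: zinc (60.7) > copper (14)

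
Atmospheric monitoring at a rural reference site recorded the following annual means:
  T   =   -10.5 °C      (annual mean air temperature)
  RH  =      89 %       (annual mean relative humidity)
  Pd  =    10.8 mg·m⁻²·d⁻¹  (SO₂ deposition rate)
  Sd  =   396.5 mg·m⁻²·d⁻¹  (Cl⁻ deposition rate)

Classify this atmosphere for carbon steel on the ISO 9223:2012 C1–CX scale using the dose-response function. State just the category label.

C4

carbon steel: temperature factor f = +0.150·(-20.5) = -3.0750
  SO₂ term: 1.77·10.8^0.52·exp(0.02·89-3.0750) = 1.671
  Cl⁻ term: 0.102·396.5^0.62·exp(0.033·89+0.04·-10.5) = 51.6
  r_corr = 1.671 + 51.6 = 53.27 μm/a
Category bounds: 50…80 μm/a bracket r_corr ⇒ C4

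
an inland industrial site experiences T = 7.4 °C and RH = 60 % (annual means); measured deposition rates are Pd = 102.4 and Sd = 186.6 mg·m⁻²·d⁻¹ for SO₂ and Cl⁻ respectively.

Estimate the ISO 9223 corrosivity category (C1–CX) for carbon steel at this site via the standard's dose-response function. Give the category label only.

C4

carbon steel: T≤10 °C ⇒ hinge +0.150·(7.4−10) = -0.3900
  Pd branch = 1.77·Pd^0.52·e^(0.02·RH+f) = 44.17 μm/a
  Sd branch = 0.102·Sd^0.62·e^(0.033·RH+0.04·T) = 25.41 μm/a
  r_corr = 44.17 + 25.41 = 69.58 μm/a
69.6 μm/a falls in (50, 80] for carbon steel → category C4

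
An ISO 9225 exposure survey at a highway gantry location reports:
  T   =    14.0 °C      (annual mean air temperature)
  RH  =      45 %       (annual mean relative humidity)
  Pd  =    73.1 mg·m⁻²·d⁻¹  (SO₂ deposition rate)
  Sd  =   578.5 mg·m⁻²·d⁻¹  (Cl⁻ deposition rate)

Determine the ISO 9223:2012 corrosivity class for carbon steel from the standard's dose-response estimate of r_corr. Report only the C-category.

carbon steel: T>10 °C ⇒ hinge -0.054·(14.0−10) = -0.2160
  sulphur-dioxide contribution → 32.68 μm/a
  chloride contribution → 40.68 μm/a
  total first-year rate 73.36 μm/a
73.4 μm/a falls in (50, 80] for carbon steel → category C4

C4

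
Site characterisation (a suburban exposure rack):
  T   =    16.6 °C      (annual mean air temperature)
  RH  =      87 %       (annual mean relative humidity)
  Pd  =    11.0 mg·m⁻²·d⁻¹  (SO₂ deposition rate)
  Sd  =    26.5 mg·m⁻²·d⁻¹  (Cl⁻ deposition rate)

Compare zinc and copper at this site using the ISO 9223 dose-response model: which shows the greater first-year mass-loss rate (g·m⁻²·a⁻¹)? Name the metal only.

zinc: T>10 °C ⇒ hinge -0.071·(16.6−10) = -0.4686
  SO₂ term: 0.0129·11.0^0.44·exp(0.046·87-0.4686) = 1.269
  Sd branch = 0.0175·Sd^0.57·e^(0.008·RH+0.085·T) = 0.9319 μm/a
  sum: 1.269 + 0.9319 → r_corr = 2.2 μm/a
  mass loss = 2.2 μm/a × 7.14 g/cm³ = 15.71 g·m⁻²·a⁻¹
copper: f(T) = -0.080·(T−10) [T>10 °C] = -0.5280
  SO₂ term: 0.0053·11.0^0.26·exp(0.059·87-0.5280) = 0.9885
  Sd branch = 0.01025·Sd^0.27·e^(0.036·RH+0.049·T) = 1.284 μm/a
  r_corr = 0.9885 + 1.284 = 2.272 μm/a
  mass loss = 2.272 μm/a × 8.96 g/cm³ = 20.36 g·m⁻²·a⁻¹
Ordering by g·m⁻²·a⁻¹: copper (20.4) > zinc (15.7)

copper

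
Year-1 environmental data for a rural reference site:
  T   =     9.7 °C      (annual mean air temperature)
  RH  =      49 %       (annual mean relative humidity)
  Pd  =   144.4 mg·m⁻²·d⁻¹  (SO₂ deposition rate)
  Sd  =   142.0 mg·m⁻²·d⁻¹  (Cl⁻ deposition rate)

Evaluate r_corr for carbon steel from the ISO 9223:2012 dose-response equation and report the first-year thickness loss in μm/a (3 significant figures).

carbon steel: T≤10 °C ⇒ hinge +0.150·(9.7−10) = -0.0450
  sulphur-dioxide contribution → 59.84 μm/a
  chloride contribution → 16.36 μm/a
  total first-year rate 76.2 μm/a

r_corr = 76.2 μm/a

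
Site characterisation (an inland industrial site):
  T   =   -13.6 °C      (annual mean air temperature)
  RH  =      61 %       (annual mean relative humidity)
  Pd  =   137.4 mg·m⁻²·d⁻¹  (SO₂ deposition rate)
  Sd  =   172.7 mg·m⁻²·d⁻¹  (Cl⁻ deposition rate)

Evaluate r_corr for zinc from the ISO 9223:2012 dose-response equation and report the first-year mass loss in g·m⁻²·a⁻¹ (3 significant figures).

r_corr = 6.63 g·m⁻²·a⁻¹

zinc: T≤10 °C ⇒ hinge +0.038·(-13.6−10) = -0.8968
  sulphur-dioxide contribution → 0.7594 μm/a
  chloride contribution → 0.1691 μm/a
  total first-year rate 0.9285 μm/a
Convert to mass loss: 0.9285 μm/a × 7.14 g/cm³ = 6.629 g·m⁻²·a⁻¹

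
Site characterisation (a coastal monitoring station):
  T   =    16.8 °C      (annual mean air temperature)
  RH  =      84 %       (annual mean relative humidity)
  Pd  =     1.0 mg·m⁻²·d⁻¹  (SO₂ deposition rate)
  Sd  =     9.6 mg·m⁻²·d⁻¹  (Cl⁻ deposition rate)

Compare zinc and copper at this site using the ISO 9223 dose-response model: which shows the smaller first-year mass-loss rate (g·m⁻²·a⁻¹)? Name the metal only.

zinc

zinc: temperature factor f = -0.071·(6.8) = -0.4828
  sulphur-dioxide contribution → 0.3793 μm/a
  chloride contribution → 0.5187 μm/a
  total first-year rate 0.8981 μm/a
  mass loss = 0.8981 μm/a × 7.14 g/cm³ = 6.412 g·m⁻²·a⁻¹
copper: f(T) = -0.080·(T−10) [T>10 °C] = -0.5440
  sulphur-dioxide contribution → 0.4369 μm/a
  chloride contribution → 0.8846 μm/a
  ⇒ r_corr(copper) = 1.322 μm/a
  mass loss = 1.322 μm/a × 8.96 g/cm³ = 11.84 g·m⁻²·a⁻¹
Ordering by g·m⁻²·a⁻¹: copper (11.8) > zinc (6.41)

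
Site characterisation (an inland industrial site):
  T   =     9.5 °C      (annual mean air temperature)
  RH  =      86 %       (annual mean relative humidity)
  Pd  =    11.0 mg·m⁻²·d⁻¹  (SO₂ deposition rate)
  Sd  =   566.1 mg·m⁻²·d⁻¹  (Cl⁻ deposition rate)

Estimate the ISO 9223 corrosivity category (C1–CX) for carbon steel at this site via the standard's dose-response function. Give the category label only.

carbon steel: T≤10 °C ⇒ hinge +0.150·(9.5−10) = -0.0750
  sulphur-dioxide contribution → 31.91 μm/a
  chloride contribution → 129.7 μm/a
  ⇒ r_corr(carbon steel) = 161.6 μm/a
Category bounds: 80…200 μm/a bracket r_corr ⇒ C5

C5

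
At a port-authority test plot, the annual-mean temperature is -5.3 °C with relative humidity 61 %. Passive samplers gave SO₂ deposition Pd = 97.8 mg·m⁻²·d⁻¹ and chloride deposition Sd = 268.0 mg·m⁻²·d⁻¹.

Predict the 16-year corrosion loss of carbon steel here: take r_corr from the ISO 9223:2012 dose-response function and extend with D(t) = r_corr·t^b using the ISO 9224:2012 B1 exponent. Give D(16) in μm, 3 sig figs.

D(16) = 112 μm

carbon steel: f(T) = +0.150·(T−10) [T≤10 °C] = -2.2950
  sulphur-dioxide contribution → 6.548 μm/a
  chloride contribution → 19.78 μm/a
  ⇒ r_corr(carbon steel) = 26.33 μm/a
ISO 9224: D(t) = r_corr · t^b with b = 0.523 (carbon steel, B1)
  D(16) = 26.33 × 16^0.523 = 26.33 × 4.263 = 112.2 μm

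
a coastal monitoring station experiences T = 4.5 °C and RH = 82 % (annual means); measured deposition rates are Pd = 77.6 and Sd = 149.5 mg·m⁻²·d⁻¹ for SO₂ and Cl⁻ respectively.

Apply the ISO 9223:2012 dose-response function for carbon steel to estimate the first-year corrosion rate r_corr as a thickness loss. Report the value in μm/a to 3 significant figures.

carbon steel: temperature factor f = +0.150·(-5.5) = -0.8250
  SO₂ term: 1.77·77.6^0.52·exp(0.02·82-0.8250) = 38.43
  Sd branch = 0.102·Sd^0.62·e^(0.033·RH+0.04·T) = 40.76 μm/a
  r_corr = 38.43 + 40.76 = 79.19 μm/a

r_corr = 79.2 μm/a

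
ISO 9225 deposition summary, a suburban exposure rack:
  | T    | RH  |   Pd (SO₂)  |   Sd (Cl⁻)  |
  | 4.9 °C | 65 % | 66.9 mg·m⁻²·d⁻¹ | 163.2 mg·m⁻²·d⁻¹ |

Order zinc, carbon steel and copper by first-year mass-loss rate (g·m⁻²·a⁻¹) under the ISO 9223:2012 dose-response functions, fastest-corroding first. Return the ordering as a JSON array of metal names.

["carbon steel", "zinc", "copper"]

zinc: T≤10 °C ⇒ hinge +0.038·(4.9−10) = -0.1938
  Pd branch = 0.0129·Pd^0.44·e^(0.046·RH+f) = 1.343 μm/a
  Sd branch = 0.0175·Sd^0.57·e^(0.008·RH+0.085·T) = 0.8147 μm/a
  sum: 1.343 + 0.8147 → r_corr = 2.158 μm/a
  mass loss = 2.158 μm/a × 7.14 g/cm³ = 15.41 g·m⁻²·a⁻¹
carbon steel: temperature factor f = +0.150·(-5.1) = -0.7650
  Pd branch = 1.77·Pd^0.52·e^(0.02·RH+f) = 26.89 μm/a
  Sd branch = 0.102·Sd^0.62·e^(0.033·RH+0.04·T) = 24.96 μm/a
  r_corr = 26.89 + 24.96 = 51.84 μm/a
  mass loss = 51.84 μm/a × 7.85 g/cm³ = 407 g·m⁻²·a⁻¹
copper: temperature factor f = +0.126·(-5.1) = -0.6426
  Pd branch = 0.0053·Pd^0.26·e^(0.059·RH+f) = 0.3849 μm/a
  Sd branch = 0.01025·Sd^0.27·e^(0.036·RH+0.049·T) = 0.5354 μm/a
  sum: 0.3849 + 0.5354 → r_corr = 0.9203 μm/a
  mass loss = 0.9203 μm/a × 8.96 g/cm³ = 8.246 g·m⁻²·a⁻¹
Ordering by g·m⁻²·a⁻¹: carbon steel (407) > zinc (15.4) > copper (8.25)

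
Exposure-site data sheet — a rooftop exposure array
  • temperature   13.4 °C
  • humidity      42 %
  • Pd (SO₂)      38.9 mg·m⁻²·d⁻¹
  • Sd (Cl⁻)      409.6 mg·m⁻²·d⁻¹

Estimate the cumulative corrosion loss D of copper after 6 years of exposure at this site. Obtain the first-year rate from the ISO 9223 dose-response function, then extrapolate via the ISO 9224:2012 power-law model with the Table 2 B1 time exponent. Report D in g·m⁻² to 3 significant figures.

D(6) = 17.2 g·m⁻²

copper: T>10 °C ⇒ hinge -0.080·(13.4−10) = -0.2720
  sulphur-dioxide contribution → 0.1247 μm/a
  chloride contribution → 0.4549 μm/a
  total first-year rate 0.5795 μm/a
Long-term exponent b (ISO 9224 Table 2, B1) = 0.667
  D(6) = 0.5795 × 6^0.667 = 0.5795 × 3.304 = 1.915 μm
  Mass loss = 1.915 μm × 8.96 g/cm³ = 17.16 g·m⁻²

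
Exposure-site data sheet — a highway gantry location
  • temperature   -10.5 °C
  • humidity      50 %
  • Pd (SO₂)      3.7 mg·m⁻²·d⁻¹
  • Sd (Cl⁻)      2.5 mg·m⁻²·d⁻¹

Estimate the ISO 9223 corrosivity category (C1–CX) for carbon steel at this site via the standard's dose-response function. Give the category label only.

C1

carbon steel: temperature factor f = +0.150·(-20.5) = -3.0750
  sulphur-dioxide contribution → 0.4388 μm/a
  chloride contribution → 0.6159 μm/a
  ⇒ r_corr(carbon steel) = 1.055 μm/a
ISO 9223 Table 2 (carbon steel): 0 < 1.05 ≤ 1.3 μm/a ⇒ C1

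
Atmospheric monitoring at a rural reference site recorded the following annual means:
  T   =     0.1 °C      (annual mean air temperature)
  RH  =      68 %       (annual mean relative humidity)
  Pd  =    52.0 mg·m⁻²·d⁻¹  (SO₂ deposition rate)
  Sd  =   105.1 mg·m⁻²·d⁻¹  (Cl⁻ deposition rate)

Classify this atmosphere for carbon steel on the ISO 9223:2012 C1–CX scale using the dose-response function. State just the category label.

carbon steel: T≤10 °C ⇒ hinge +0.150·(0.1−10) = -1.4850
  sulphur-dioxide contribution → 12.19 μm/a
  chloride contribution → 17.31 μm/a
  ⇒ r_corr(carbon steel) = 29.5 μm/a
29.5 μm/a falls in (25, 50] for carbon steel → category C3

C3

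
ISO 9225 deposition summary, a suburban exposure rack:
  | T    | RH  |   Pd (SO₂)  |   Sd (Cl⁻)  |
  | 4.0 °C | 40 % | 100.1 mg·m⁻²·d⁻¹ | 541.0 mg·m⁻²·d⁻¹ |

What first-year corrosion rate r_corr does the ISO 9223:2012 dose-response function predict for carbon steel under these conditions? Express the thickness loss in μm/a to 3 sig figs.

r_corr = 39.7 μm/a

carbon steel: T≤10 °C ⇒ hinge +0.150·(4.0−10) = -0.9000
  Pd branch = 1.77·Pd^0.52·e^(0.02·RH+f) = 17.57 μm/a
  Cl⁻ term: 0.102·541.0^0.62·exp(0.033·40+0.04·4.0) = 22.18
  sum: 17.57 + 22.18 → r_corr = 39.75 μm/a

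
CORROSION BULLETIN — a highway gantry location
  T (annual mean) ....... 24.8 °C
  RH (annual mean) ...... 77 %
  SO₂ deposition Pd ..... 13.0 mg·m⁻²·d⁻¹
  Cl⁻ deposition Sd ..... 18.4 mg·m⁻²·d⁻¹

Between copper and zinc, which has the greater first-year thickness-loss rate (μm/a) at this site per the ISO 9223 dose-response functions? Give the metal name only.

zinc

copper: f(T) = -0.080·(T−10) [T>10 °C] = -1.1840
  sulphur-dioxide contribution → 0.297 μm/a
  chloride contribution → 1.213 μm/a
  ⇒ r_corr(copper) = 1.51 μm/a
zinc: temperature factor f = -0.071·(14.8) = -1.0508
  sulphur-dioxide contribution → 0.4815 μm/a
  chloride contribution → 1.403 μm/a
  total first-year rate 1.884 μm/a
Ordering by μm/a: zinc (1.88) > copper (1.51)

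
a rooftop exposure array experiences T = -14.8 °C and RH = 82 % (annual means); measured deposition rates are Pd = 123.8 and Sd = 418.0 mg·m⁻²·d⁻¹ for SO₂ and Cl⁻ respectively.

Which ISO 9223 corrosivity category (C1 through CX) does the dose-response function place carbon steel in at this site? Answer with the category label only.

carbon steel: T≤10 °C ⇒ hinge +0.150·(-14.8−10) = -3.7200
  sulphur-dioxide contribution → 2.709 μm/a
  chloride contribution → 35.63 μm/a
  ⇒ r_corr(carbon steel) = 38.34 μm/a
38.3 μm/a falls in (25, 50] for carbon steel → category C3

C3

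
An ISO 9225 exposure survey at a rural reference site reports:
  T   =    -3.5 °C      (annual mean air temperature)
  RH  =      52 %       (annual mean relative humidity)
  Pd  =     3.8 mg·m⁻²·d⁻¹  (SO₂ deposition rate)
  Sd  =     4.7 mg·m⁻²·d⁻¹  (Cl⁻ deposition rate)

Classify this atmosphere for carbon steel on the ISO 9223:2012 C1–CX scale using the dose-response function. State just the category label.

C2

carbon steel: T≤10 °C ⇒ hinge +0.150·(-3.5−10) = -2.0250
  SO₂ term: 1.77·3.8^0.52·exp(0.02·52-2.0250) = 1.323
  Sd branch = 0.102·Sd^0.62·e^(0.033·RH+0.04·T) = 1.288 μm/a
  sum: 1.323 + 1.288 → r_corr = 2.611 μm/a
Category bounds: 1.3…25 μm/a bracket r_corr ⇒ C2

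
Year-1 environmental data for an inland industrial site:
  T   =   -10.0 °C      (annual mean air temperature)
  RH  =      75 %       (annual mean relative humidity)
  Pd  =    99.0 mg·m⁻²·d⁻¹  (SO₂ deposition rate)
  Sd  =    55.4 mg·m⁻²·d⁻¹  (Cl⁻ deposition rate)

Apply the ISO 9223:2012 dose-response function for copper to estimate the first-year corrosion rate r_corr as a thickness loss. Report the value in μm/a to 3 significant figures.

r_corr = 0.394 μm/a

copper: T≤10 °C ⇒ hinge +0.126·(-10.0−10) = -2.5200
  SO₂ term: 0.0053·99.0^0.26·exp(0.059·75-2.5200) = 0.1176
  Sd branch = 0.01025·Sd^0.27·e^(0.036·RH+0.049·T) = 0.2762 μm/a
  sum: 0.1176 + 0.2762 → r_corr = 0.3938 μm/a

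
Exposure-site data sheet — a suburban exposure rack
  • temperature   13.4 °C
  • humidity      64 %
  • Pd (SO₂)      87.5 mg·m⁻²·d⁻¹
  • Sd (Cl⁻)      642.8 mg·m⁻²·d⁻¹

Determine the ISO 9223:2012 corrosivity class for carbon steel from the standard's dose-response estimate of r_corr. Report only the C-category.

carbon steel: f(T) = -0.054·(T−10) [T>10 °C] = -0.1836
  SO₂ term: 1.77·87.5^0.52·exp(0.02·64-0.1836) = 54.2
  Sd branch = 0.102·Sd^0.62·e^(0.033·RH+0.04·T) = 79.36 μm/a
  sum: 54.2 + 79.36 → r_corr = 133.6 μm/a
Category bounds: 80…200 μm/a bracket r_corr ⇒ C5

C5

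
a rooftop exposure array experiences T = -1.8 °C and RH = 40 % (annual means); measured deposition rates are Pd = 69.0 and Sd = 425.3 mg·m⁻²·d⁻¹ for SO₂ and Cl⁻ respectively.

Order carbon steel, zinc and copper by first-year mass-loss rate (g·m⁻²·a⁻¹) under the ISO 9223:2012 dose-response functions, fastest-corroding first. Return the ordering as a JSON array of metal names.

carbon steel: temperature factor f = +0.150·(-11.8) = -1.7700
  sulphur-dioxide contribution → 6.066 μm/a
  chloride contribution → 15.15 μm/a
  ⇒ r_corr(carbon steel) = 21.22 μm/a
  mass loss = 21.22 μm/a × 7.85 g/cm³ = 166.5 g·m⁻²·a⁻¹
zinc: T≤10 °C ⇒ hinge +0.038·(-1.8−10) = -0.4484
  sulphur-dioxide contribution → 0.3342 μm/a
  chloride contribution → 0.6515 μm/a
  total first-year rate 0.9857 μm/a
  mass loss = 0.9857 μm/a × 7.14 g/cm³ = 7.038 g·m⁻²·a⁻¹
copper: T≤10 °C ⇒ hinge +0.126·(-1.8−10) = -1.4868
  sulphur-dioxide contribution → 0.03816 μm/a
  chloride contribution → 0.203 μm/a
  ⇒ r_corr(copper) = 0.2412 μm/a
  mass loss = 0.2412 μm/a × 8.96 g/cm³ = 2.161 g·m⁻²·a⁻¹
Ordering by g·m⁻²·a⁻¹: carbon steel (167) > zinc (7.04) > copper (2.16)

["carbon steel", "zinc", "copper"]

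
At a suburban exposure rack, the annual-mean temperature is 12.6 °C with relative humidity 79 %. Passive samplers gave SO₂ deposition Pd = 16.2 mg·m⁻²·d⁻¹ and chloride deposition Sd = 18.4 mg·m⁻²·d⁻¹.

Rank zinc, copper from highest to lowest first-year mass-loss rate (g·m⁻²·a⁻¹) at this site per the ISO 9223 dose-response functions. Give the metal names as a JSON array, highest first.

zinc: temperature factor f = -0.071·(2.6) = -0.1846
  Pd branch = 0.0129·Pd^0.44·e^(0.046·RH+f) = 1.383 μm/a
  Sd branch = 0.0175·Sd^0.57·e^(0.008·RH+0.085·T) = 0.5053 μm/a
  r_corr = 1.383 + 0.5053 = 1.888 μm/a
  mass loss = 1.888 μm/a × 7.14 g/cm³ = 13.48 g·m⁻²·a⁻¹
copper: T>10 °C ⇒ hinge -0.080·(12.6−10) = -0.2080
  Pd branch = 0.0053·Pd^0.26·e^(0.059·RH+f) = 0.939 μm/a
  Cl⁻ term: 0.01025·18.4^0.27·exp(0.036·79+0.049·12.6) = 0.717
  sum: 0.939 + 0.717 → r_corr = 1.656 μm/a
  mass loss = 1.656 μm/a × 8.96 g/cm³ = 14.84 g·m⁻²·a⁻¹
Ordering by g·m⁻²·a⁻¹: copper (14.8) > zinc (13.5)

["copper", "zinc"]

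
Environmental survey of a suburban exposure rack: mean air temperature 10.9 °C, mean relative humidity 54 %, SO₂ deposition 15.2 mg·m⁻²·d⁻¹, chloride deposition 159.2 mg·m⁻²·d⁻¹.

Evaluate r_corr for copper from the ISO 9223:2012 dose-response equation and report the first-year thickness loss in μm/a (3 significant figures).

copper: f(T) = -0.080·(T−10) [T>10 °C] = -0.0720
  Pd branch = 0.0053·Pd^0.26·e^(0.059·RH+f) = 0.2421 μm/a
  Sd branch = 0.01025·Sd^0.27·e^(0.036·RH+0.049·T) = 0.4803 μm/a
  r_corr = 0.2421 + 0.4803 = 0.7223 μm/a

r_corr = 0.722 μm/a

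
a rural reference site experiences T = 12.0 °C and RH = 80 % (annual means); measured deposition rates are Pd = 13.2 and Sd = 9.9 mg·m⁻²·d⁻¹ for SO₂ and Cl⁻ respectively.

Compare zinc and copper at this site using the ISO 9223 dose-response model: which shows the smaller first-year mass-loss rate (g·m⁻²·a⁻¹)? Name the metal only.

zinc: T>10 °C ⇒ hinge -0.071·(12.0−10) = -0.1420
  Pd branch = 0.0129·Pd^0.44·e^(0.046·RH+f) = 1.381 μm/a
  Sd branch = 0.0175·Sd^0.57·e^(0.008·RH+0.085·T) = 0.34 μm/a
  sum: 1.381 + 0.34 → r_corr = 1.721 μm/a
  mass loss = 1.721 μm/a × 7.14 g/cm³ = 12.29 g·m⁻²·a⁻¹
copper: f(T) = -0.080·(T−10) [T>10 °C] = -0.1600
  SO₂ term: 0.0053·13.2^0.26·exp(0.059·80-0.1600) = 0.9909
  Sd branch = 0.01025·Sd^0.27·e^(0.036·RH+0.049·T) = 0.6105 μm/a
  sum: 0.9909 + 0.6105 → r_corr = 1.601 μm/a
  mass loss = 1.601 μm/a × 8.96 g/cm³ = 14.35 g·m⁻²·a⁻¹
Ordering by g·m⁻²·a⁻¹: copper (14.3) > zinc (12.3)

zinc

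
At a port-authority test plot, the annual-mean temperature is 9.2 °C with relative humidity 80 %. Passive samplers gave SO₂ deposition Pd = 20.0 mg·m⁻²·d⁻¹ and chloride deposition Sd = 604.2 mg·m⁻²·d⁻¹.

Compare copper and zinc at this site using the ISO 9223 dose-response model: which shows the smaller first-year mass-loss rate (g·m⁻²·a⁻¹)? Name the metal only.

copper

copper: T≤10 °C ⇒ hinge +0.126·(9.2−10) = -0.1008
  Pd branch = 0.0053·Pd^0.26·e^(0.059·RH+f) = 1.171 μm/a
  Cl⁻ term: 0.01025·604.2^0.27·exp(0.036·80+0.049·9.2) = 1.615
  r_corr = 1.171 + 1.615 = 2.786 μm/a
  mass loss = 2.786 μm/a × 8.96 g/cm³ = 24.97 g·m⁻²·a⁻¹
zinc: f(T) = +0.038·(T−10) [T≤10 °C] = -0.0304
  Pd branch = 0.0129·Pd^0.44·e^(0.046·RH+f) = 1.854 μm/a
  Cl⁻ term: 0.0175·604.2^0.57·exp(0.008·80+0.085·9.2) = 2.792
  sum: 1.854 + 2.792 → r_corr = 4.645 μm/a
  mass loss = 4.645 μm/a × 7.14 g/cm³ = 33.17 g·m⁻²·a⁻¹
Ordering by g·m⁻²·a⁻¹: zinc (33.2) > copper (25)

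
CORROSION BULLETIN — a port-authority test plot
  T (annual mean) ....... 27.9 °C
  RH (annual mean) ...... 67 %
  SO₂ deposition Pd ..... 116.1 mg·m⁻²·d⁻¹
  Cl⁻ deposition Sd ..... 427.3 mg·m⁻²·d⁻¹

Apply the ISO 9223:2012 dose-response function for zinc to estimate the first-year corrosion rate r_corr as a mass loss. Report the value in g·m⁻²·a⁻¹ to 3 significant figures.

r_corr = 76.8 g·m⁻²·a⁻¹

zinc: temperature factor f = -0.071·(17.9) = -1.2709
  SO₂ term: 0.0129·116.1^0.44·exp(0.046·67-1.2709) = 0.6392
  Sd branch = 0.0175·Sd^0.57·e^(0.008·RH+0.085·T) = 10.12 μm/a
  r_corr = 0.6392 + 10.12 = 10.76 μm/a
Convert to mass loss: 10.76 μm/a × 7.14 g/cm³ = 76.84 g·m⁻²·a⁻¹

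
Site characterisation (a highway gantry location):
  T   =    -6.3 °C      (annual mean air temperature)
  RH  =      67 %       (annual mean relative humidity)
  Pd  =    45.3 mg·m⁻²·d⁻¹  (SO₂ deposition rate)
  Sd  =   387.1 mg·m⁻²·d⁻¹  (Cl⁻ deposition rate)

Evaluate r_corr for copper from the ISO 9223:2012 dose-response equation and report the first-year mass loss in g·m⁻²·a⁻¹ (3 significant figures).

copper: T≤10 °C ⇒ hinge +0.126·(-6.3−10) = -2.0538
  SO₂ term: 0.0053·45.3^0.26·exp(0.059·67-2.0538) = 0.09543
  Sd branch = 0.01025·Sd^0.27·e^(0.036·RH+0.049·T) = 0.4197 μm/a
  sum: 0.09543 + 0.4197 → r_corr = 0.5151 μm/a
Convert to mass loss: 0.5151 μm/a × 8.96 g/cm³ = 4.615 g·m⁻²·a⁻¹

r_corr = 4.62 g·m⁻²·a⁻¹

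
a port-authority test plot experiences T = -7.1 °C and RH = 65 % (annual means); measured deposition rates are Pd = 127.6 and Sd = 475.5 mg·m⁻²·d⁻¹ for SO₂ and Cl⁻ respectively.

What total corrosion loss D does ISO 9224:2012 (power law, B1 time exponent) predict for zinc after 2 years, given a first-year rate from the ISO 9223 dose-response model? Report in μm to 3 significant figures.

D(2) = 2.94 μm

zinc: f(T) = +0.038·(T−10) [T≤10 °C] = -0.6498
  SO₂ term: 0.0129·127.6^0.44·exp(0.046·65-0.6498) = 1.131
  Sd branch = 0.0175·Sd^0.57·e^(0.008·RH+0.085·T) = 0.5404 μm/a
  r_corr = 1.131 + 0.5404 = 1.672 μm/a
ISO 9224: D(t) = r_corr · t^b with b = 0.813 (zinc, B1)
  D(2) = 1.672 × 2^0.813 = 1.672 × 1.757 = 2.937 μm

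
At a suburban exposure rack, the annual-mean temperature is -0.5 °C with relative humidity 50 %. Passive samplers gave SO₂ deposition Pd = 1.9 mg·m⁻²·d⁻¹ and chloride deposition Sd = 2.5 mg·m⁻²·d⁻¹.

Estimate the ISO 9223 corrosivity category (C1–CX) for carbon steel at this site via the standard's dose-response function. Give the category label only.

carbon steel: T≤10 °C ⇒ hinge +0.150·(-0.5−10) = -1.5750
  Pd branch = 1.77·Pd^0.52·e^(0.02·RH+f) = 1.391 μm/a
  Cl⁻ term: 0.102·2.5^0.62·exp(0.033·50+0.04·-0.5) = 0.9188
  sum: 1.391 + 0.9188 → r_corr = 2.309 μm/a
2.31 μm/a falls in (1.3, 25] for carbon steel → category C2

C2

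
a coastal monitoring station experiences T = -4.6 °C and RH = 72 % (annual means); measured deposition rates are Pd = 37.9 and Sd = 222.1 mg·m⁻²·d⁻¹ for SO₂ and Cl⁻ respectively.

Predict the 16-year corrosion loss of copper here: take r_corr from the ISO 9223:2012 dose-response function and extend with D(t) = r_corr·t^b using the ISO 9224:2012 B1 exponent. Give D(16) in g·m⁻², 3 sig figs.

copper: temperature factor f = +0.126·(-14.6) = -1.8396
  Pd branch = 0.0053·Pd^0.26·e^(0.059·RH+f) = 0.1516 μm/a
  Cl⁻ term: 0.01025·222.1^0.27·exp(0.036·72+0.049·-4.6) = 0.47
  r_corr = 0.1516 + 0.47 = 0.6216 μm/a
Power-law: D(16) = r_corr · 16^0.667
  D(16) = 0.6216 × 16^0.667 = 0.6216 × 6.355 = 3.95 μm
  Mass loss = 3.95 μm × 8.96 g/cm³ = 35.4 g·m⁻²

D(16) = 35.4 g·m⁻²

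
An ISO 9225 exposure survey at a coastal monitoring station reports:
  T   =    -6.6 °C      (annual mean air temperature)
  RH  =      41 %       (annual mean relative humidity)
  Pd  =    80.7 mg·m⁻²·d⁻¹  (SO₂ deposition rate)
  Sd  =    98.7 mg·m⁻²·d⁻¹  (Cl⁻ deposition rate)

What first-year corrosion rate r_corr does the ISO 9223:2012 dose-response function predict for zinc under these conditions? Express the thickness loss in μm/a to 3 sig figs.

r_corr = 0.502 μm/a

zinc: T≤10 °C ⇒ hinge +0.038·(-6.6−10) = -0.6308
  SO₂ term: 0.0129·80.7^0.44·exp(0.046·41-0.6308) = 0.3124
  Sd branch = 0.0175·Sd^0.57·e^(0.008·RH+0.085·T) = 0.1899 μm/a
  r_corr = 0.3124 + 0.1899 = 0.5024 μm/a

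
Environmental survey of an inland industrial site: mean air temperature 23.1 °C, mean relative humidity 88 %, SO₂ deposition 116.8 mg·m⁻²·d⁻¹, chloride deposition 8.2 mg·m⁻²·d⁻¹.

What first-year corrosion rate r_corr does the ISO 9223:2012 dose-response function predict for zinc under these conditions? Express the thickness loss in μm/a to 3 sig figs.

r_corr = 3.20 μm/a

zinc: temperature factor f = -0.071·(13.1) = -0.9301
  SO₂ term: 0.0129·116.8^0.44·exp(0.046·88-0.9301) = 2.368
  Cl⁻ term: 0.0175·8.2^0.57·exp(0.008·88+0.085·23.1) = 0.8364
  r_corr = 2.368 + 0.8364 = 3.204 μm/a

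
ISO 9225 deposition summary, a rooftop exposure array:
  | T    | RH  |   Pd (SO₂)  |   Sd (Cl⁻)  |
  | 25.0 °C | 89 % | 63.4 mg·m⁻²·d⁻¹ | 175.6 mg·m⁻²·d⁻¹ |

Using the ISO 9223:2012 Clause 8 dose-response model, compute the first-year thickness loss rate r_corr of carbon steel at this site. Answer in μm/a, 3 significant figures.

r_corr = 169 μm/a

carbon steel: f(T) = -0.054·(T−10) [T>10 °C] = -0.8100
  SO₂ term: 1.77·63.4^0.52·exp(0.02·89-0.8100) = 40.39
  Cl⁻ term: 0.102·175.6^0.62·exp(0.033·89+0.04·25.0) = 128.8
  sum: 40.39 + 128.8 → r_corr = 169.2 μm/a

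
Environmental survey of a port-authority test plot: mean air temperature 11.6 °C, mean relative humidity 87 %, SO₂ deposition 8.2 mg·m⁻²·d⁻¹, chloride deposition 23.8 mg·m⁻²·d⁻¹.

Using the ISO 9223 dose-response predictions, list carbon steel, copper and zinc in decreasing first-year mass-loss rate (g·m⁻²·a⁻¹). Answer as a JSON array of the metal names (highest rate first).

["carbon steel", "copper", "zinc"]

carbon steel: T>10 °C ⇒ hinge -0.054·(11.6−10) = -0.0864
  Pd branch = 1.77·Pd^0.52·e^(0.02·RH+f) = 27.63 μm/a
  Cl⁻ term: 0.102·23.8^0.62·exp(0.033·87+0.04·11.6) = 20.44
  r_corr = 27.63 + 20.44 = 48.06 μm/a
  mass loss = 48.06 μm/a × 7.85 g/cm³ = 377.3 g·m⁻²·a⁻¹
copper: f(T) = -0.080·(T−10) [T>10 °C] = -0.1280
  Pd branch = 0.0053·Pd^0.26·e^(0.059·RH+f) = 1.366 μm/a
  Cl⁻ term: 0.01025·23.8^0.27·exp(0.036·87+0.049·11.6) = 0.976
  sum: 1.366 + 0.976 → r_corr = 2.342 μm/a
  mass loss = 2.342 μm/a × 8.96 g/cm³ = 20.99 g·m⁻²·a⁻¹
zinc: temperature factor f = -0.071·(1.6) = -0.1136
  SO₂ term: 0.0129·8.2^0.44·exp(0.046·87-0.1136) = 1.59
  Cl⁻ term: 0.0175·23.8^0.57·exp(0.008·87+0.085·11.6) = 0.573
  r_corr = 1.59 + 0.573 = 2.163 μm/a
  mass loss = 2.163 μm/a × 7.14 g/cm³ = 15.44 g·m⁻²·a⁻¹
Ordering by g·m⁻²·a⁻¹: carbon steel (377) > copper (21) > zinc (15.4)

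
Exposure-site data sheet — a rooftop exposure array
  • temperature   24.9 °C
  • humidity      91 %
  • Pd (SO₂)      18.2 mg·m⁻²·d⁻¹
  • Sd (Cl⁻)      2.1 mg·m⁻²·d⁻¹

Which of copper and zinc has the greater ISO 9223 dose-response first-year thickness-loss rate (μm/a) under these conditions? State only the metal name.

copper

copper: T>10 °C ⇒ hinge -0.080·(24.9−10) = -1.1920
  Pd branch = 0.0053·Pd^0.26·e^(0.059·RH+f) = 0.7344 μm/a
  Sd branch = 0.01025·Sd^0.27·e^(0.036·RH+0.049·T) = 1.123 μm/a
  r_corr = 0.7344 + 1.123 = 1.857 μm/a
zinc: temperature factor f = -0.071·(14.9) = -1.0579
  SO₂ term: 0.0129·18.2^0.44·exp(0.046·91-1.0579) = 1.056
  Sd branch = 0.0175·Sd^0.57·e^(0.008·RH+0.085·T) = 0.4593 μm/a
  r_corr = 1.056 + 0.4593 = 1.515 μm/a
Ordering by μm/a: copper (1.86) > zinc (1.51)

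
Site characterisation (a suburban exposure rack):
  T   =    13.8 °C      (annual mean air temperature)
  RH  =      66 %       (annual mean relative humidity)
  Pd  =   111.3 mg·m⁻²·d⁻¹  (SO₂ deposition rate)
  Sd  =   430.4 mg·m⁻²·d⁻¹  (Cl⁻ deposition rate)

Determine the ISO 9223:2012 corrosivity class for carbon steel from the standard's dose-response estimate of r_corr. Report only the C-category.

C5

carbon steel: temperature factor f = -0.054·(3.8) = -0.2052
  Pd branch = 1.77·Pd^0.52·e^(0.02·RH+f) = 62.56 μm/a
  Sd branch = 0.102·Sd^0.62·e^(0.033·RH+0.04·T) = 67.18 μm/a
  r_corr = 62.56 + 67.18 = 129.7 μm/a
ISO 9223 Table 2 (carbon steel): 80 < 130 ≤ 200 μm/a ⇒ C5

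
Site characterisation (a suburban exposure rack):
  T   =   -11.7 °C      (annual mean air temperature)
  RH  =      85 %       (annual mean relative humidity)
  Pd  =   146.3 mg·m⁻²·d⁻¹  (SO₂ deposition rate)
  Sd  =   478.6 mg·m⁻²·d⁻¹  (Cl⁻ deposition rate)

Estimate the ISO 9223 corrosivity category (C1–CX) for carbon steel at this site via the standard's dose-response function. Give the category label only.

carbon steel: temperature factor f = +0.150·(-21.7) = -3.2550
  SO₂ term: 1.77·146.3^0.52·exp(0.02·85-3.2550) = 4.995
  Cl⁻ term: 0.102·478.6^0.62·exp(0.033·85+0.04·-11.7) = 48.43
  r_corr = 4.995 + 48.43 = 53.43 μm/a
ISO 9223 Table 2 (carbon steel): 50 < 53.4 ≤ 80 μm/a ⇒ C4

C4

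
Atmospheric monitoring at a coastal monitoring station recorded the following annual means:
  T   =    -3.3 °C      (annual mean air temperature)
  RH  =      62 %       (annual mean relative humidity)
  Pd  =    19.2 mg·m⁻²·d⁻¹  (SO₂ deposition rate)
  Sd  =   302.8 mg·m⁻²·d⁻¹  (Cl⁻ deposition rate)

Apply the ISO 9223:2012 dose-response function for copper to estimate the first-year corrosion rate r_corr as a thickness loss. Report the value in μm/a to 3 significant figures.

copper: f(T) = +0.126·(T−10) [T≤10 °C] = -1.6758
  Pd branch = 0.0053·Pd^0.26·e^(0.059·RH+f) = 0.08295 μm/a
  Cl⁻ term: 0.01025·302.8^0.27·exp(0.036·62+0.049·-3.3) = 0.38
  sum: 0.08295 + 0.38 → r_corr = 0.4629 μm/a

r_corr = 0.463 μm/a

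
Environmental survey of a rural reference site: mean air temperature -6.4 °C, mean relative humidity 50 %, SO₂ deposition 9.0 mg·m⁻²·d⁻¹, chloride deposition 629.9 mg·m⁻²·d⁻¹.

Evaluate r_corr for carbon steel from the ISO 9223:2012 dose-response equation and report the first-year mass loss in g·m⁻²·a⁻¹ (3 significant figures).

carbon steel: T≤10 °C ⇒ hinge +0.150·(-6.4−10) = -2.4600
  Pd branch = 1.77·Pd^0.52·e^(0.02·RH+f) = 1.289 μm/a
  Cl⁻ term: 0.102·629.9^0.62·exp(0.033·50+0.04·-6.4) = 22.36
  sum: 1.289 + 22.36 → r_corr = 23.65 μm/a
Convert to mass loss: 23.65 μm/a × 7.85 g/cm³ = 185.7 g·m⁻²·a⁻¹

r_corr = 186 g·m⁻²·a⁻¹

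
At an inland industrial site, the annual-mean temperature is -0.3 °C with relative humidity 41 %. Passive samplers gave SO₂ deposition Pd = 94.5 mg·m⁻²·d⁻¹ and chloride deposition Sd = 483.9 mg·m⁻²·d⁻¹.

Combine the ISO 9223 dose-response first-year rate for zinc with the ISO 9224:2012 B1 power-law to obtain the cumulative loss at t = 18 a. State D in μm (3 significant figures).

zinc: temperature factor f = +0.038·(-10.3) = -0.3914
  sulphur-dioxide contribution → 0.4255 μm/a
  chloride contribution → 0.803 μm/a
  total first-year rate 1.228 μm/a
ISO 9224: D(t) = r_corr · t^b with b = 0.813 (zinc, B1)
  D(18) = 1.228 × 18^0.813 = 1.228 × 10.48 = 12.88 μm

D(18) = 12.9 μm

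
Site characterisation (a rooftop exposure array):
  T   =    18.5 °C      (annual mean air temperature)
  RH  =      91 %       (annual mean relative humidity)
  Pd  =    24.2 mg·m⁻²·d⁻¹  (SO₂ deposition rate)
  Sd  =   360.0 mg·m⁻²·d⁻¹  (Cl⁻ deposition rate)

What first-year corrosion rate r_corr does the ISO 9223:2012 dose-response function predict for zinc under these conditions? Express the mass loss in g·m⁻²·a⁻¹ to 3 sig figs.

r_corr = 49.2 g·m⁻²·a⁻¹

zinc: temperature factor f = -0.071·(8.5) = -0.6035
  sulphur-dioxide contribution → 1.885 μm/a
  chloride contribution → 5.003 μm/a
  ⇒ r_corr(zinc) = 6.888 μm/a
Convert to mass loss: 6.888 μm/a × 7.14 g/cm³ = 49.18 g·m⁻²·a⁻¹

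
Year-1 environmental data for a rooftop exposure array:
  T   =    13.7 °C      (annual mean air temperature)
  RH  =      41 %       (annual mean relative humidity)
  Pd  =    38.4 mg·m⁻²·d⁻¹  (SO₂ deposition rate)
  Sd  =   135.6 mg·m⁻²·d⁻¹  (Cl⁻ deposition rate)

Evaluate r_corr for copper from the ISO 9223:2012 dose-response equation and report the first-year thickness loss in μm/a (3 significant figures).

copper: T>10 °C ⇒ hinge -0.080·(13.7−10) = -0.2960
  Pd branch = 0.0053·Pd^0.26·e^(0.059·RH+f) = 0.1143 μm/a
  Sd branch = 0.01025·Sd^0.27·e^(0.036·RH+0.049·T) = 0.3304 μm/a
  sum: 0.1143 + 0.3304 → r_corr = 0.4447 μm/a

r_corr = 0.445 μm/a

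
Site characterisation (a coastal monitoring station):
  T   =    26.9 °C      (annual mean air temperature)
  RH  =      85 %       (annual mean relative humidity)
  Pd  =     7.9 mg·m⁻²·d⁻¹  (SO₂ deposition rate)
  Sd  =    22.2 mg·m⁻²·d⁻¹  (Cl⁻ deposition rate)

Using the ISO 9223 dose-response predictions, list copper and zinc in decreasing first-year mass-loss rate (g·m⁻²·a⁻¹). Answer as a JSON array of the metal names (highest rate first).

["copper", "zinc"]

copper: T>10 °C ⇒ hinge -0.080·(26.9−10) = -1.3520
  sulphur-dioxide contribution → 0.3536 μm/a
  chloride contribution → 1.886 μm/a
  total first-year rate 2.24 μm/a
  mass loss = 2.24 μm/a × 8.96 g/cm³ = 20.07 g·m⁻²·a⁻¹
zinc: f(T) = -0.071·(T−10) [T>10 °C] = -1.1999
  sulphur-dioxide contribution → 0.4814 μm/a
  chloride contribution → 1.99 μm/a
  total first-year rate 2.471 μm/a
  mass loss = 2.471 μm/a × 7.14 g/cm³ = 17.64 g·m⁻²·a⁻¹
Ordering by g·m⁻²·a⁻¹: copper (20.1) > zinc (17.6)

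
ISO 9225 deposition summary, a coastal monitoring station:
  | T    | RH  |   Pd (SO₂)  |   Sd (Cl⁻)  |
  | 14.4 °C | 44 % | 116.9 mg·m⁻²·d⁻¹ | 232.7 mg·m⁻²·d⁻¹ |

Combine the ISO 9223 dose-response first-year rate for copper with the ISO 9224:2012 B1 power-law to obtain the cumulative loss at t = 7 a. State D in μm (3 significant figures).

copper: T>10 °C ⇒ hinge -0.080·(14.4−10) = -0.3520
  Pd branch = 0.0053·Pd^0.26·e^(0.059·RH+f) = 0.1724 μm/a
  Cl⁻ term: 0.01025·232.7^0.27·exp(0.036·44+0.049·14.4) = 0.4407
  r_corr = 0.1724 + 0.4407 = 0.613 μm/a
Power-law: D(7) = r_corr · 7^0.667
  D(7) = 0.613 × 7^0.667 = 0.613 × 3.662 = 2.245 μm

D(7) = 2.24 μm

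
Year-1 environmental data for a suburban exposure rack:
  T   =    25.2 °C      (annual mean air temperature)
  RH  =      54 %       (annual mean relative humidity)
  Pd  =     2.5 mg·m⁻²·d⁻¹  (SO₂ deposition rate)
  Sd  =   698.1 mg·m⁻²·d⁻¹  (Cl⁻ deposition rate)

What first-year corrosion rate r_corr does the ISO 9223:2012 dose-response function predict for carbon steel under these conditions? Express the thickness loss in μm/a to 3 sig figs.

r_corr = 100 μm/a

carbon steel: T>10 °C ⇒ hinge -0.054·(25.2−10) = -0.8208
  sulphur-dioxide contribution → 3.694 μm/a
  chloride contribution → 96.27 μm/a
  ⇒ r_corr(carbon steel) = 99.97 μm/a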